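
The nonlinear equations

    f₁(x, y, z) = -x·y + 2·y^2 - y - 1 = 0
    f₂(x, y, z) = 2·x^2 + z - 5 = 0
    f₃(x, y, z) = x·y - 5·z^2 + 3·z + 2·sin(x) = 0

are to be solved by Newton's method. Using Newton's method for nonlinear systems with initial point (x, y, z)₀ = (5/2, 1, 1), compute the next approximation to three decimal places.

At (5/2, 1, 1): F = (-2.500, 8.500, 1.69694).
Jacobian J = [[-y, -x + 4·y - 1, 0], [4·x, 0, 1], [y + 2·cos(x), x, -10·z + 3]].
At the point, J = [[-1.000, 0.500, 0.000], [10.000, 0.000, 1.000], [-0.60229, 2.500, -7.000]] (det J = 37.19886).
Solving J·Δ = −F gives Δ = (-0.991, 3.019, 1.406).
Then the next iterate is (x, y, z)₁ = (1.509, 4.019, 2.406).

(1.509, 4.019, 2.406)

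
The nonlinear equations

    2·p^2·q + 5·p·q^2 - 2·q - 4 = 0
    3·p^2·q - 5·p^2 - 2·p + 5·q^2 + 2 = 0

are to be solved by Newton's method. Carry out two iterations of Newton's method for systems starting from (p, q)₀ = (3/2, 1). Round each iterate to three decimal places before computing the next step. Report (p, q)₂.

(1.105, 0.818)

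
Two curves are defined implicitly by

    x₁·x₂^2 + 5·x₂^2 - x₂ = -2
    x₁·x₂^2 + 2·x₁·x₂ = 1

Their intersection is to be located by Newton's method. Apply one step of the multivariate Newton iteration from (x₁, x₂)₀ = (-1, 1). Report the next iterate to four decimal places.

(-0.6800, 0.2400)

At (-1, 1): F = (5.0000, -4.0000).
Jacobian J = [[x₂^2, 2·x₁·x₂ + 10·x₂ - 1], [x₂^2 + 2·x₂, 2·x₁·x₂ + 2·x₁]].
At the point, J = [[1.0000, 7.0000], [3.0000, -4.0000]] (det J = -25.0000).
Solving J·Δ = −F gives Δ = (0.3200, -0.7600).
Then the next iterate is (x₁, x₂)₁ = (-0.6800, 0.2400).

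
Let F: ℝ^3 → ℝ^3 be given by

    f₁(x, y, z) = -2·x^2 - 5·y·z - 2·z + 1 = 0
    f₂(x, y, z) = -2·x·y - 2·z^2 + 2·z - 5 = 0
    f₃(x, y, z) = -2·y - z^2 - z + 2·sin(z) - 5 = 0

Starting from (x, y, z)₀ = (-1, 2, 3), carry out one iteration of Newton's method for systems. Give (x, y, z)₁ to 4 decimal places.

(1.6164, 2.0934, 0.6721)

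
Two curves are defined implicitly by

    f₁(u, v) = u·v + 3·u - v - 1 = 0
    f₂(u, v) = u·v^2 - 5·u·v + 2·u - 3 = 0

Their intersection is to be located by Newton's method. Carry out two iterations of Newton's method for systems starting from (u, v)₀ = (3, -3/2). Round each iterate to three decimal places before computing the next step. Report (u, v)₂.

(0.175, -0.851)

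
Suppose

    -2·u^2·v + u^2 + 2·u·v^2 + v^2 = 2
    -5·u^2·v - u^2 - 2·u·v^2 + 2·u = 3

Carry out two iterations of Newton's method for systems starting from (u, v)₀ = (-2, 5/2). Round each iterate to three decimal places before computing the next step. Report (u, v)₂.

At (-2, 5/2): F = (-36.750, -36.000).
Jacobian J = [[-4·u·v + 2·u + 2·v^2, -2·u^2 + 4·u·v + 2·v], [-10·u·v - 2·u - 2·v^2 + 2, -5·u^2 - 4·u·v]].
At the point, J = [[28.500, -23.000], [43.500, 0.000]] (det J = 1000.500).
Solving J·Δ = −F gives Δ = (0.828, -0.572).
Then the next iterate is (u, v)₁ = (-1.172, 1.928).
Round to (-1.172, 1.928) and repeat: F = (-10.91885, -11.24585), J = [[14.12883, -7.92963], [19.50579, 2.17054]].
Δ = (0.609, -0.292), so (u, v)₂ = (-0.563, 1.636).

(-0.563, 1.636)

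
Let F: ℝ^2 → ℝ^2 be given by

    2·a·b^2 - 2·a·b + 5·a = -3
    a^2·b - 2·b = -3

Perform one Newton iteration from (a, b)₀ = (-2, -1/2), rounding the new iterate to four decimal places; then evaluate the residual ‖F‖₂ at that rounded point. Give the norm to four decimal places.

At (-2, -1/2): F = (-10.0000, 2.0000).
Jacobian J = [[2·b^2 - 2·b + 5, 4·a·b - 2·a], [2·a·b, a^2 - 2]].
At the point, J = [[6.5000, 8.0000], [2.0000, 2.0000]] (det J = -3.0000).
Solving J·Δ = −F gives Δ = (-12.0000, 11.0000).
Then the next iterate is (a, b)₁ = (-14.0000, 10.5000).
Re-evaluating at (-14.0000, 10.5000): F = (-2860.0000, 2040.0000), so ‖F‖₂ = 3513.0044.

3513.0044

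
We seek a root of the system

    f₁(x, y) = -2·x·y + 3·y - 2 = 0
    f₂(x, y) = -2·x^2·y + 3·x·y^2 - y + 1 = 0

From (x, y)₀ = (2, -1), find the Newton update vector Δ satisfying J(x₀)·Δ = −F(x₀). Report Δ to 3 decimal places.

At (2, -1): F = (-1.000, 16.000).
Jacobian J = [[-2·y, -2·x + 3], [-4·x·y + 3·y^2, -2·x^2 + 6·x·y - 1]].
At the point, J = [[2.000, -1.000], [11.000, -21.000]] (det J = -31.000).
Solving J·Δ = −F gives Δ = (1.194, 1.387).

(1.194, 1.387)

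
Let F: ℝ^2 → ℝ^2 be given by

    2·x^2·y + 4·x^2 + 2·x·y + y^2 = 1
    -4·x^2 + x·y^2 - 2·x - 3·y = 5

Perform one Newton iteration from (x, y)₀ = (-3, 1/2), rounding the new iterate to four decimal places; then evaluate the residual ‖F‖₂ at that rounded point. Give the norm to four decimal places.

At (-3, 1/2): F = (41.2500, -37.2500).
Jacobian J = [[4·x·y + 8·x + 2·y, 2·x^2 + 2·x + 2·y], [-8·x + y^2 - 2, 2·x·y - 3]].
At the point, J = [[-29.0000, 13.0000], [22.2500, -6.0000]] (det J = -115.2500).
Solving J·Δ = −F gives Δ = (2.0542, 1.4094).
Then the next iterate is (x, y)₁ = (-0.9458, 1.9094).
Re-evaluating at (-0.9458, 1.9094): F = (6.028198, -15.862956), so ‖F‖₂ = 16.9698.

16.9698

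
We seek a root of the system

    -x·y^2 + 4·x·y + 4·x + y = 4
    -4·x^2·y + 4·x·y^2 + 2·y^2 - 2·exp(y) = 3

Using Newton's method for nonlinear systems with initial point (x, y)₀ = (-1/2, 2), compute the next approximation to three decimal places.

At (-1/2, 2): F = (-6.000, -19.77811).
Jacobian J = [[-y^2 + 4·y + 4, -2·x·y + 4·x + 1], [-8·x·y + 4·y^2, -4·x^2 + 8·x·y + 4·y - 2·exp(y)]].
At the point, J = [[8.000, 1.000], [24.000, -15.77811]] (det J = -150.22490).
Solving J·Δ = −F gives Δ = (0.762, -0.095).
Then the next iterate is (x, y)₁ = (0.262, 1.905).

(0.262, 1.905)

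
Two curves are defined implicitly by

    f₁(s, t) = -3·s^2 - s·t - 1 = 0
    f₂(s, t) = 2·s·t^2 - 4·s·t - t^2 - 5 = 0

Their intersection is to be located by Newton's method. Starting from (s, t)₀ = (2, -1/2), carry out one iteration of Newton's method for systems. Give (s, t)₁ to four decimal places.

At (2, -1/2): F = (-12.0000, -0.2500).
Jacobian J = [[-6·s - t, -s], [2·t^2 - 4·t, 4·s·t - 4·s - 2·t]].
At the point, J = [[-11.5000, -2.0000], [2.5000, -11.0000]] (det J = 131.5000).
Solving J·Δ = −F gives Δ = (-1.0000, -0.2500).
Then the next iterate is (s, t)₁ = (1.0000, -0.7500).

(1.0000, -0.7500)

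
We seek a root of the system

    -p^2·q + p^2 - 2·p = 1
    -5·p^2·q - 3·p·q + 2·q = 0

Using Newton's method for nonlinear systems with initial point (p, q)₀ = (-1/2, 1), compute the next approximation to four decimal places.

At (-1/2, 1): F = (0.0000, 2.2500).
Jacobian J = [[-2·p·q + 2·p - 2, -p^2], [-10·p·q - 3·q, -5·p^2 - 3·p + 2]].
At the point, J = [[-2.0000, -0.2500], [2.0000, 2.2500]] (det J = -4.0000).
Solving J·Δ = −F gives Δ = (0.1406, -1.1250).
Then the next iterate is (p, q)₁ = (-0.3594, -0.1250).

(-0.3594, -0.1250)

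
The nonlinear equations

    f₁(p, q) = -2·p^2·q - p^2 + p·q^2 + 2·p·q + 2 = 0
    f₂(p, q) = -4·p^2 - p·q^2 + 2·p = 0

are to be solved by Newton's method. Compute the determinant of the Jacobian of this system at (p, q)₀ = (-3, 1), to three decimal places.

J = [[-4·p·q - 2·p + q^2 + 2·q, -2·p^2 + 2·p·q + 2·p], [-8·p - q^2 + 2, -2·p·q]].
At the point, J = [[21.000, -30.000], [25.000, 6.000]].
det J = 876.000.

876.000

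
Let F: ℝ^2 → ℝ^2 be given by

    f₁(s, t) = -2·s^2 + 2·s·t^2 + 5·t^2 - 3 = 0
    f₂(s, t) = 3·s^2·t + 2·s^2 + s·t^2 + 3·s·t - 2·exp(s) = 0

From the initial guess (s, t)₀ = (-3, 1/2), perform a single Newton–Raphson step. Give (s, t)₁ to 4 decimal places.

(-1.2599, 1.0013)

At (-3, 1/2): F = (-21.2500, 26.150426).
Jacobian J = [[-4·s + 2·t^2, 4·s·t + 10·t], [6·s·t + 4·s + t^2 + 3·t - 2·exp(s), 3·s^2 + 2·s·t + 3·s]].
At the point, J = [[12.5000, -1.0000], [-19.349574, 15.0000]] (det J = 168.150426).
Solving J·Δ = −F gives Δ = (1.7401, 0.5013).
Then the next iterate is (s, t)₁ = (-1.2599, 1.0013).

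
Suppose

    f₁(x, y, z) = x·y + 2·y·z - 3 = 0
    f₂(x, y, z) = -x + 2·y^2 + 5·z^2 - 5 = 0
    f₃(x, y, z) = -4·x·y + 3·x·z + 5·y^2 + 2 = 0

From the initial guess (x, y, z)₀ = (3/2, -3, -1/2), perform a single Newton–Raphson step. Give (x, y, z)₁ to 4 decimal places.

(-1.5495, -2.0395, 0.3548)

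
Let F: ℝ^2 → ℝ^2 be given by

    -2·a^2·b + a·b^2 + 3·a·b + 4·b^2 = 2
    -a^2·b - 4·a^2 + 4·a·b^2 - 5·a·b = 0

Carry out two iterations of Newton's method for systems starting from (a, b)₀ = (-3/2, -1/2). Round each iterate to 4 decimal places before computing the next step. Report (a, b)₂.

At (-3/2, -1/2): F = (3.1250, -13.1250).
Jacobian J = [[-4·a·b + b^2 + 3·b, -2·a^2 + 2·a·b + 3·a + 8·b], [-2·a·b - 8·a + 4·b^2 - 5·b, -a^2 + 8·a·b - 5·a]].
At the point, J = [[-4.2500, -11.5000], [14.0000, 11.2500]] (det J = 113.1875).
Solving J·Δ = −F gives Δ = (1.0229, -0.1063).
Then the next iterate is (a, b)₁ = (-0.4771, -0.6063).
Round to (-0.4771, -0.6063) and repeat: F = (0.438831, -2.920345), J = [[-2.608363, -6.158417], [7.740167, 4.472001]].
Δ = (0.4450, -0.1172), so (a, b)₂ = (-0.0321, -0.7235).

(-0.0321, -0.7235)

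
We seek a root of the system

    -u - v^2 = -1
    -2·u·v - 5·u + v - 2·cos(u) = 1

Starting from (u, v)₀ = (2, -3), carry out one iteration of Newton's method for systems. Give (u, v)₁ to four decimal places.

At (2, -3): F = (-10.0000, -1.167706).
Jacobian J = [[-1, -2·v], [-2·v + 2·sin(u) - 5, -2·u + 1]].
At the point, J = [[-1.0000, 6.0000], [2.818595, -3.0000]] (det J = -13.911569).
Solving J·Δ = −F gives Δ = (2.6601, 2.1100).
Then the next iterate is (u, v)₁ = (4.6601, -0.8900).

(4.6601, -0.8900)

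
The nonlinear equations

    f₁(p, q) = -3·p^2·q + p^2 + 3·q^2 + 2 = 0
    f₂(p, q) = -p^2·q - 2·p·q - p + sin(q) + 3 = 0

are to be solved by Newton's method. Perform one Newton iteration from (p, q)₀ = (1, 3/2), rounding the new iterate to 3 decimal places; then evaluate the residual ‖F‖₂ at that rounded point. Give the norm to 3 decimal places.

At (1, 3/2): F = (5.250, -1.50251).
Jacobian J = [[-6·p·q + 2·p, -3·p^2 + 6·q], [-2·p·q - 2·q - 1, -p^2 - 2·p + cos(q)]].
At the point, J = [[-7.000, 6.000], [-7.000, -2.92926]] (det J = 62.50484).
Solving J·Δ = −F gives Δ = (0.102, -0.756).
Then the next iterate is (p, q)₁ = (1.102, 0.744).
Re-evaluating at (1.102, 0.744): F = (2.16446, 0.03194), so ‖F‖₂ = 2.165.

2.165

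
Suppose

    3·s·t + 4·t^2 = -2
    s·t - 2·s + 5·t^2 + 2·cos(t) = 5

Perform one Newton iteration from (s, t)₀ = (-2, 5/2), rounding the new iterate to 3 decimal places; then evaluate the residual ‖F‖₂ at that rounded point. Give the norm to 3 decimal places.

At (-2, 5/2): F = (12.000, 23.64771).
Jacobian J = [[3·t, 3·s + 8·t], [t - 2, s + 10·t - 2·sin(t)]].
At the point, J = [[7.500, 14.000], [0.500, 21.80306]] (det J = 156.52292).
Solving J·Δ = −F gives Δ = (0.444, -1.095).
Then the next iterate is (s, t)₁ = (-1.556, 1.405).
Re-evaluating at (-1.556, 1.405): F = (3.33756, 6.12602), so ‖F‖₂ = 6.976.

6.976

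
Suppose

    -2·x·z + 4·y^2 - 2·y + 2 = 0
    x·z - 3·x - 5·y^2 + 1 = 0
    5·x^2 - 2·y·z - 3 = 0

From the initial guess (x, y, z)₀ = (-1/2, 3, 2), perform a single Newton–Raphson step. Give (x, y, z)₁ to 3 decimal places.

(-0.262, 1.568, 0.465)

At (-1/2, 3, 2): F = (34.000, -43.500, -13.750).
Jacobian J = [[-2·z, 8·y - 2, -2·x], [z - 3, -10·y, x], [10·x, -2·z, -2·y]].
At the point, J = [[-4.000, 22.000, 1.000], [-1.000, -30.000, -0.500], [-5.000, -4.000, -6.000]] (det J = -935.000).
Solving J·Δ = −F gives Δ = (0.238, -1.432, -1.535).
Then the next iterate is (x, y, z)₁ = (-0.262, 1.568, 0.465).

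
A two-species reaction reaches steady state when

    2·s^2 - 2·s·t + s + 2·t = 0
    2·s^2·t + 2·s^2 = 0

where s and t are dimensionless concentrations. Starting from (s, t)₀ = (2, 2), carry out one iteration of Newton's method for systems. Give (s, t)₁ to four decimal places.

(0.9091, 2.2727)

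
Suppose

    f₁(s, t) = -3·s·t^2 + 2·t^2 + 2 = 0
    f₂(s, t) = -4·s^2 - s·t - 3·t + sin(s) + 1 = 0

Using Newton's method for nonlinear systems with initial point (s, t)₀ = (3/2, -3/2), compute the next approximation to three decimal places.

(1.332, -1.168)

At (3/2, -3/2): F = (-3.625, -0.25251).
Jacobian J = [[-3·t^2, -6·s·t + 4·t], [-8·s - t + cos(s), -s - 3]].
At the point, J = [[-6.750, 7.500], [-10.42926, -4.500]] (det J = 108.59447).
Solving J·Δ = −F gives Δ = (-0.168, 0.332).
Then the next iterate is (s, t)₁ = (1.332, -1.168).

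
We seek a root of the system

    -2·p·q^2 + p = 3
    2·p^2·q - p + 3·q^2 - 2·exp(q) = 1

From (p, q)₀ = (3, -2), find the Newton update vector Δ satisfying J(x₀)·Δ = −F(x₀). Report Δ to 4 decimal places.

(-0.9662, 0.7182)

At (3, -2): F = (-24.0000, -28.270671).
Jacobian J = [[-2·q^2 + 1, -4·p·q], [4·p·q - 1, 2·p^2 + 6·q - 2·exp(q)]].
At the point, J = [[-7.0000, 24.0000], [-25.0000, 5.729329]] (det J = 559.894694).
Solving J·Δ = −F gives Δ = (-0.9662, 0.7182).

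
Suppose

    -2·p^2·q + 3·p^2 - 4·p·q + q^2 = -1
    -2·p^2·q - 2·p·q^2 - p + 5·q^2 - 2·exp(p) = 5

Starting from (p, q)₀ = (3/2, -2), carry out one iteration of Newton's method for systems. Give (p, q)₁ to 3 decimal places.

At (3/2, -2): F = (32.750, 1.53662).
Jacobian J = [[-4·p·q + 6·p - 4·q, -2·p^2 - 4·p + 2·q], [-4·p·q - 2·q^2 - 2·exp(p) - 1, -2·p^2 - 4·p·q + 10·q]].
At the point, J = [[29.000, -14.500], [-5.96338, -12.500]] (det J = -448.96898).
Solving J·Δ = −F gives Δ = (-0.862, 0.534).
Then the next iterate is (p, q)₁ = (0.638, -1.466).

(0.638, -1.466)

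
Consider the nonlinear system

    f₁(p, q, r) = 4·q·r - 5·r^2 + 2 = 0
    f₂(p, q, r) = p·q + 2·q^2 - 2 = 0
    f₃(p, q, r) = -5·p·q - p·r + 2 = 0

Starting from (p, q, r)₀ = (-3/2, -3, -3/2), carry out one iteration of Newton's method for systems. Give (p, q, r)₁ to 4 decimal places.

At (-3/2, -3, -3/2): F = (8.7500, 20.5000, -22.7500).
Jacobian J = [[0, 4·r, 4·q - 10·r], [q, p + 4·q, 0], [-5·q - r, -5·p, -p]].
At the point, J = [[0.0000, -6.0000, 3.0000], [-3.0000, -13.5000, 0.0000], [16.5000, 7.5000, 1.5000]] (det J = 573.7500).
Solving J·Δ = −F gives Δ = (0.7892, 1.3431, -0.2304).
Then the next iterate is (p, q, r)₁ = (-0.7108, -1.6569, -1.7304).

(-0.7108, -1.6569, -1.7304)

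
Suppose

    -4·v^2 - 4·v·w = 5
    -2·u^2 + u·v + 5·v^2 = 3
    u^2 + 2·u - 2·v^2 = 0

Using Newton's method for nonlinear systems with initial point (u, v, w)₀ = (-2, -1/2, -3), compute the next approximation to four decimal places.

(19.0000, 20.7500, -167.0000)

At (-2, -1/2, -3): F = (-12.0000, -8.7500, -0.5000).
Jacobian J = [[0, -8·v - 4·w, -4·v], [-4·u + v, u + 10·v, 0], [2·u + 2, -4·v, 0]].
At the point, J = [[0.0000, 16.0000, 2.0000], [7.5000, -7.0000, 0.0000], [-2.0000, 2.0000, 0.0000]] (det J = 2.0000).
Solving J·Δ = −F gives Δ = (21.0000, 21.2500, -164.0000).
Then the next iterate is (u, v, w)₁ = (19.0000, 20.7500, -167.0000).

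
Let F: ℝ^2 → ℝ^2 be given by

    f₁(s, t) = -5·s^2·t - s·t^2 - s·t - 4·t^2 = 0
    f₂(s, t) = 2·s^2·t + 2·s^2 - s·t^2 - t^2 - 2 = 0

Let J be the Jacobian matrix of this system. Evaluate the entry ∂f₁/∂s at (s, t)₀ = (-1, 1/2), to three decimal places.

∂f₁/∂s = -10·s·t - t^2 - t.
At (-1, 1/2) this is 4.250.

4.250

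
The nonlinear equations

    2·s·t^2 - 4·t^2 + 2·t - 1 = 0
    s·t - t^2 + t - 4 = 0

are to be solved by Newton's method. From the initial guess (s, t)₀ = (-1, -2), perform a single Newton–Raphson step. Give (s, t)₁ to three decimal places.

(-2.095, -0.548)

At (-1, -2): F = (-29.000, -8.000).
Jacobian J = [[2·t^2, 4·s·t - 8·t + 2], [t, s - 2·t + 1]].
At the point, J = [[8.000, 26.000], [-2.000, 4.000]] (det J = 84.000).
Solving J·Δ = −F gives Δ = (-1.095, 1.452).
Then the next iterate is (s, t)₁ = (-2.095, -0.548).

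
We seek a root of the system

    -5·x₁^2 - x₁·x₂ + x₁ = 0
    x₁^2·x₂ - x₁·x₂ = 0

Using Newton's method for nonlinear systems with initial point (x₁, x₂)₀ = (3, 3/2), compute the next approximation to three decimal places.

(1.430, 1.963)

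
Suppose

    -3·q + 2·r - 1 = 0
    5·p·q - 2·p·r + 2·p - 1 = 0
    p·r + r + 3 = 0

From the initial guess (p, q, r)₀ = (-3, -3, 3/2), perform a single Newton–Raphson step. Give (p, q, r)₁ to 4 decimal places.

At (-3, -3, 3/2): F = (11.0000, 47.0000, 0.0000).
Jacobian J = [[0, -3, 2], [5·q - 2·r + 2, 5·p, -2·p], [r, 0, p + 1]].
At the point, J = [[0.0000, -3.0000, 2.0000], [-16.0000, -15.0000, 6.0000], [1.5000, 0.0000, -2.0000]] (det J = 114.0000).
Solving J·Δ = −F gives Δ = (-0.4211, 3.4561, -0.3158).
Then the next iterate is (p, q, r)₁ = (-3.4211, 0.4561, 1.1842).

(-3.4211, 0.4561, 1.1842)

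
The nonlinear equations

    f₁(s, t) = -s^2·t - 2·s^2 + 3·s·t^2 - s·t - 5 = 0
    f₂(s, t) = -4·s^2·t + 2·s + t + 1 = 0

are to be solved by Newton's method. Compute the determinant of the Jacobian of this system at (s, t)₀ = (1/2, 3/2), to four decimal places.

J = [[-2·s·t - 4·s + 3·t^2 - t, -s^2 + 6·s·t - s], [-8·s·t + 2, -4·s^2 + 1]].
At the point, J = [[1.7500, 3.7500], [-4.0000, 0.0000]].
det J = 15.0000.

15.0000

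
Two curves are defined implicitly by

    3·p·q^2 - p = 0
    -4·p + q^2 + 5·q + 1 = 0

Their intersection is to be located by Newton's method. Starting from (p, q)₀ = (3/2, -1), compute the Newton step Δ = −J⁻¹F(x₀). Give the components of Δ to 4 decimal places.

At (3/2, -1): F = (3.0000, -9.0000).
Jacobian J = [[3·q^2 - 1, 6·p·q], [-4, 2·q + 5]].
At the point, J = [[2.0000, -9.0000], [-4.0000, 3.0000]] (det J = -30.0000).
Solving J·Δ = −F gives Δ = (-2.4000, -0.2000).

(-2.4000, -0.2000)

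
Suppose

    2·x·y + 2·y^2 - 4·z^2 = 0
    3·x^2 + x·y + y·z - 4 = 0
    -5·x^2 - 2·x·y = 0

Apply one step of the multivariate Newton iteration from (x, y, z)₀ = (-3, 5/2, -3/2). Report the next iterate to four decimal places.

At (-3, 5/2, -3/2): F = (-11.5000, 11.7500, -30.0000).
Jacobian J = [[2·y, 2·x + 4·y, -8·z], [6·x + y, x + z, y], [-10·x - 2·y, -2·x, 0]].
At the point, J = [[5.0000, 4.0000, 12.0000], [-15.5000, -4.5000, 2.5000], [25.0000, 6.0000, 0.0000]] (det J = 409.0000).
Solving J·Δ = −F gives Δ = (2.2042, -4.1840, 1.4346).
Then the next iterate is (x, y, z)₁ = (-0.7958, -1.6840, -0.0654).

(-0.7958, -1.6840, -0.0654)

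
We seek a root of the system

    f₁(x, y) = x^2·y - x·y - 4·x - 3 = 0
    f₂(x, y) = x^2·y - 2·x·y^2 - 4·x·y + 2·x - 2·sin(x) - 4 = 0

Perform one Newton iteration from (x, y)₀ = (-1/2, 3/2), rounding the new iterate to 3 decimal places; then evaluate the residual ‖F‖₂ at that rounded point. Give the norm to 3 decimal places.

At (-1/2, 3/2): F = (0.125, 1.58385).
Jacobian J = [[2·x·y - y - 4, x^2 - x], [2·x·y - 2·y^2 - 4·y - 2·cos(x) + 2, x^2 - 4·x·y - 4·x]].
At the point, J = [[-7.000, 0.750], [-11.75517, 5.250]] (det J = -27.93363).
Solving J·Δ = −F gives Δ = (-0.019, -0.344).
Then the next iterate is (x, y)₁ = (-0.519, 1.156).
Re-evaluating at (-0.519, 1.156): F = (-0.01265, 0.05238), so ‖F‖₂ = 0.054.

0.054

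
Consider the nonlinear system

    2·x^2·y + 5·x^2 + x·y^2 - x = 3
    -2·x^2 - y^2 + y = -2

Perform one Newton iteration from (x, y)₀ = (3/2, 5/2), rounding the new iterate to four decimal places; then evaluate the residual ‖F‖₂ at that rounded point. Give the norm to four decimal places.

7.3152

At (3/2, 5/2): F = (27.3750, -6.2500).
Jacobian J = [[4·x·y + 10·x + y^2 - 1, 2·x^2 + 2·x·y], [-4·x, -2·y + 1]].
At the point, J = [[35.2500, 12.0000], [-6.0000, -4.0000]] (det J = -69.0000).
Solving J·Δ = −F gives Δ = (-0.5000, -0.8125).
Then the next iterate is (x, y)₁ = (1.0000, 1.6875).
Re-evaluating at (1.0000, 1.6875): F = (7.222656, -1.160156), so ‖F‖₂ = 7.3152.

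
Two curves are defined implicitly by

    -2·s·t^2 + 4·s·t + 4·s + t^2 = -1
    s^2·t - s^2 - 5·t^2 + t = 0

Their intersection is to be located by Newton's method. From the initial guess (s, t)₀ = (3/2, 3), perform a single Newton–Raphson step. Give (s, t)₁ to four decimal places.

(6.1061, 2.6313)

At (3/2, 3): F = (7.0000, -37.5000).
Jacobian J = [[-2·t^2 + 4·t + 4, -4·s·t + 4·s + 2·t], [2·s·t - 2·s, s^2 - 10·t + 1]].
At the point, J = [[-2.0000, -6.0000], [6.0000, -26.7500]] (det J = 89.5000).
Solving J·Δ = −F gives Δ = (4.6061, -0.3687).
Then the next iterate is (s, t)₁ = (6.1061, 2.6313).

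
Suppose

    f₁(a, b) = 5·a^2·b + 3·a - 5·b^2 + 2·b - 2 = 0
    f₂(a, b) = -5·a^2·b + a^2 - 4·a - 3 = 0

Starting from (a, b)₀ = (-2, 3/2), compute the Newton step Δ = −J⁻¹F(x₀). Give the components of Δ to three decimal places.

At (-2, 3/2): F = (13.750, -21.000).
Jacobian J = [[10·a·b + 3, 5·a^2 - 10·b + 2], [-10·a·b + 2·a - 4, -5·a^2]].
At the point, J = [[-27.000, 7.000], [22.000, -20.000]] (det J = 386.000).
Solving J·Δ = −F gives Δ = (0.332, -0.685).

(0.332, -0.685)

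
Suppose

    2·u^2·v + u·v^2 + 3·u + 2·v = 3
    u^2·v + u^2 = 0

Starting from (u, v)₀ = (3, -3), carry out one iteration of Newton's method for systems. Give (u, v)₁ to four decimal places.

(1.9219, -2.4375)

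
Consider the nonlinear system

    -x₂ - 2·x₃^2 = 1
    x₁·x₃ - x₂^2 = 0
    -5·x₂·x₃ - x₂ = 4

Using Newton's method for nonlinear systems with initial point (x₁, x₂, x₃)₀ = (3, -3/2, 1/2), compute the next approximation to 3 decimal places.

(3.983, -1.328, 0.414)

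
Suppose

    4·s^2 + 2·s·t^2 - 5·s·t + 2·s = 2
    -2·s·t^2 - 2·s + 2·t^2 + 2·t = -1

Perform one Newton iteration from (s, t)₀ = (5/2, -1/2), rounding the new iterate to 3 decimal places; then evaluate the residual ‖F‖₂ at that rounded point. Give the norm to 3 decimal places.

At (5/2, -1/2): F = (35.500, -5.750).
Jacobian J = [[8·s + 2·t^2 - 5·t + 2, 4·s·t - 5·s], [-2·t^2 - 2, -4·s·t + 4·t + 2]].
At the point, J = [[25.000, -17.500], [-2.500, 5.000]] (det J = 81.250).
Solving J·Δ = −F gives Δ = (-0.946, 0.677).
Then the next iterate is (s, t)₁ = (1.554, 0.177).
Re-evaluating at (1.554, 0.177): F = (9.48974, -1.78871), so ‖F‖₂ = 9.657.

9.657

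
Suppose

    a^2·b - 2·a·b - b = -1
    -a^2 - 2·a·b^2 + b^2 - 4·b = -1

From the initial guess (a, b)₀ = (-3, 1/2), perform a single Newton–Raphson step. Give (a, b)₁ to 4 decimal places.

At (-3, 1/2): F = (8.0000, -8.2500).
Jacobian J = [[2·a·b - 2·b, a^2 - 2·a - 1], [-2·a - 2·b^2, -4·a·b + 2·b - 4]].
At the point, J = [[-4.0000, 14.0000], [5.5000, 3.0000]] (det J = -89.0000).
Solving J·Δ = −F gives Δ = (1.5674, -0.1236).
Then the next iterate is (a, b)₁ = (-1.4326, 0.3764).

(-1.4326, 0.3764)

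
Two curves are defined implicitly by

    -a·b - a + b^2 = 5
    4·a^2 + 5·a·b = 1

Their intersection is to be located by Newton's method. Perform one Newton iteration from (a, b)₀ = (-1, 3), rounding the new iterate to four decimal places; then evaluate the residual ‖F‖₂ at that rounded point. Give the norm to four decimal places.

7.1317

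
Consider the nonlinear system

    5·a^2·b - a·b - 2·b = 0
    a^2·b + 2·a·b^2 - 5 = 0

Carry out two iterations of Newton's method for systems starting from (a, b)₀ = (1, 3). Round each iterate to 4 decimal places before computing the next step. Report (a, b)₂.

At (1, 3): F = (6.0000, 16.0000).
Jacobian J = [[10·a·b - b, 5·a^2 - a - 2], [2·a·b + 2·b^2, a^2 + 4·a·b]].
At the point, J = [[27.0000, 2.0000], [24.0000, 13.0000]] (det J = 303.0000).
Solving J·Δ = −F gives Δ = (-0.1518, -0.9505).
Then the next iterate is (a, b)₁ = (0.8482, 2.0495).
Round to (0.8482, 2.0495) and repeat: F = (1.535109, 3.600143), J = [[15.334359, 0.749016], [11.877672, 7.672987]].
Δ = (-0.0835, -0.3399), so (a, b)₂ = (0.7647, 1.7096).

(0.7647, 1.7096)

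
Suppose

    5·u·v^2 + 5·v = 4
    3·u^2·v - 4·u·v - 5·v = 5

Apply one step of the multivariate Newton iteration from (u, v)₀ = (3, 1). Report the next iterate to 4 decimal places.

At (3, 1): F = (16.0000, 5.0000).
Jacobian J = [[5·v^2, 10·u·v + 5], [6·u·v - 4·v, 3·u^2 - 4·u - 5]].
At the point, J = [[5.0000, 35.0000], [14.0000, 10.0000]] (det J = -440.0000).
Solving J·Δ = −F gives Δ = (-0.0341, -0.4523).
Then the next iterate is (u, v)₁ = (2.9659, 0.5477).

(2.9659, 0.5477)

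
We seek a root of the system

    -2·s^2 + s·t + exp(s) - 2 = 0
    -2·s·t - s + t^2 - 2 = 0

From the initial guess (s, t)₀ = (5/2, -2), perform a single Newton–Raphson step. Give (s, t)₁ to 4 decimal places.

(7.1057, 0.5908)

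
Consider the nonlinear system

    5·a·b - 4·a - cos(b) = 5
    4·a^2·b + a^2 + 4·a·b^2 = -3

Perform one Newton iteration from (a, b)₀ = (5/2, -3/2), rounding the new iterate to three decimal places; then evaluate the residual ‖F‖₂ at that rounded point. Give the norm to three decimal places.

13.869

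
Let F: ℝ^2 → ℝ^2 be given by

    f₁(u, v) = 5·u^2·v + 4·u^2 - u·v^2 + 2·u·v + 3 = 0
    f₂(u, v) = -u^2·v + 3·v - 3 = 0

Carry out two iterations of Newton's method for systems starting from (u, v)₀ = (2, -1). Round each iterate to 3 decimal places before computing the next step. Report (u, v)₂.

(2.668, -0.741)

At (2, -1): F = (-7.000, -2.000).
Jacobian J = [[10·u·v + 8·u - v^2 + 2·v, 5·u^2 - 2·u·v + 2·u], [-2·u·v, -u^2 + 3]].
At the point, J = [[-7.000, 28.000], [4.000, -1.000]] (det J = -105.000).
Solving J·Δ = −F gives Δ = (0.600, 0.400).
Then the next iterate is (u, v)₁ = (2.600, -0.600).
Round to (2.600, -0.600) and repeat: F = (5.704, -0.744), J = [[3.640, 42.120], [3.120, -3.760]].
Δ = (0.068, -0.141), so (u, v)₂ = (2.668, -0.741).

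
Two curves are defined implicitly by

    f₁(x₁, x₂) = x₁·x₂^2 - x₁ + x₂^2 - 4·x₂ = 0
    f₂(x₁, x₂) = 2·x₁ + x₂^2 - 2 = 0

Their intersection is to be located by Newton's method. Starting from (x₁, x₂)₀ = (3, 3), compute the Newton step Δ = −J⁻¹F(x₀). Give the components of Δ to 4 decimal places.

At (3, 3): F = (21.0000, 13.0000).
Jacobian J = [[x₂^2 - 1, 2·x₁·x₂ + 2·x₂ - 4], [2, 2·x₂]].
At the point, J = [[8.0000, 20.0000], [2.0000, 6.0000]] (det J = 8.0000).
Solving J·Δ = −F gives Δ = (16.7500, -7.7500).

(16.7500, -7.7500)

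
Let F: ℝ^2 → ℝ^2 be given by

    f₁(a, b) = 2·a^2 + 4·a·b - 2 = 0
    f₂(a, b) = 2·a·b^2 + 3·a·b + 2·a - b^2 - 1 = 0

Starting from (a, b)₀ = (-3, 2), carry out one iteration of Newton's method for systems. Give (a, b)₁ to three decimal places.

At (-3, 2): F = (-8.000, -53.000).
Jacobian J = [[4·a + 4·b, 4·a], [2·b^2 + 3·b + 2, 4·a·b + 3·a - 2·b]].
At the point, J = [[-4.000, -12.000], [16.000, -37.000]] (det J = 340.000).
Solving J·Δ = −F gives Δ = (1.000, -1.000).
Then the next iterate is (a, b)₁ = (-2.000, 1.000).

(-2.000, 1.000)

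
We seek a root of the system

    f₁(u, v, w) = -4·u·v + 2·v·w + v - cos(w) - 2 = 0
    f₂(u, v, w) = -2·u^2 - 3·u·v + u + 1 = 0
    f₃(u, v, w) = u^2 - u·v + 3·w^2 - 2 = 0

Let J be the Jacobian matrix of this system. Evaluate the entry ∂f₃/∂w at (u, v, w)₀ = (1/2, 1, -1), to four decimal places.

-6.0000

∂f₃/∂w = 6·w.
At (1/2, 1, -1) this is -6.0000.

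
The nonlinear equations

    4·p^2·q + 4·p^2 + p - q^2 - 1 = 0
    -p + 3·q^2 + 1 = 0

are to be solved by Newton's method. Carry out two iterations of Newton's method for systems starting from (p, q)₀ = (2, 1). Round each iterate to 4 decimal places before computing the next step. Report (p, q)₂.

At (2, 1): F = (32.0000, 2.0000).
Jacobian J = [[8·p·q + 8·p + 1, 4·p^2 - 2·q], [-1, 6·q]].
At the point, J = [[33.0000, 14.0000], [-1.0000, 6.0000]] (det J = 212.0000).
Solving J·Δ = −F gives Δ = (-0.7736, -0.4623).
Then the next iterate is (p, q)₁ = (1.2264, 0.5377).
Round to (1.2264, 0.5377) and repeat: F = (9.188432, 0.640964), J = [[16.086682, 4.940828], [-1.0000, 3.2262]].
Δ = (-0.4658, -0.3431), so (p, q)₂ = (0.7606, 0.1946).

(0.7606, 0.1946)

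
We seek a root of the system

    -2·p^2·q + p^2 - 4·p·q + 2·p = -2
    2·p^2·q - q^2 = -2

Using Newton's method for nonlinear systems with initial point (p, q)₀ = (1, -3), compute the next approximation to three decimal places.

(0.303, -2.421)

At (1, -3): F = (23.000, -13.000).
Jacobian J = [[-4·p·q + 2·p - 4·q + 2, -2·p^2 - 4·p], [4·p·q, 2·p^2 - 2·q]].
At the point, J = [[28.000, -6.000], [-12.000, 8.000]] (det J = 152.000).
Solving J·Δ = −F gives Δ = (-0.697, 0.579).
Then the next iterate is (p, q)₁ = (0.303, -2.421).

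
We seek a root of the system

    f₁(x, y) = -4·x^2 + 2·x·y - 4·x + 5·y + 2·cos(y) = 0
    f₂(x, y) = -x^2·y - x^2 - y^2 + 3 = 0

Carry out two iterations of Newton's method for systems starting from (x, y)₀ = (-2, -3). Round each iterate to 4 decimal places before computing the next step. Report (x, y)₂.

At (-2, -3): F = (-12.979985, 2.0000).
Jacobian J = [[-8·x + 2·y - 4, 2·x - 2·sin(y) + 5], [-2·x·y - 2·x, -x^2 - 2·y]].
At the point, J = [[6.0000, 1.282240], [-8.0000, 2.0000]] (det J = 22.257920).
Solving J·Δ = −F gives Δ = (1.2815, 4.1262).
Then the next iterate is (x, y)₁ = (-0.7185, 1.1262).
Round to (-0.7185, 1.1262) and repeat: F = (5.681869, 0.634039), J = [[4.0004, 1.757431], [3.055349, -2.768642]].
Δ = (-1.0243, -0.9014), so (x, y)₂ = (-1.7428, 0.2248).

(-1.7428, 0.2248)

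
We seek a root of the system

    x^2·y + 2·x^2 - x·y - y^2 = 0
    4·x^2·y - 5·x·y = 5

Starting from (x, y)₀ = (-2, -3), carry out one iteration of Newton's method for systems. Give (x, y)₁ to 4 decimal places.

(-1.1254, -1.9268)

At (-2, -3): F = (-19.0000, -83.0000).
Jacobian J = [[2·x·y + 4·x - y, x^2 - x - 2·y], [8·x·y - 5·y, 4·x^2 - 5·x]].
At the point, J = [[7.0000, 12.0000], [63.0000, 26.0000]] (det J = -574.0000).
Solving J·Δ = −F gives Δ = (0.8746, 1.0732).
Then the next iterate is (x, y)₁ = (-1.1254, -1.9268).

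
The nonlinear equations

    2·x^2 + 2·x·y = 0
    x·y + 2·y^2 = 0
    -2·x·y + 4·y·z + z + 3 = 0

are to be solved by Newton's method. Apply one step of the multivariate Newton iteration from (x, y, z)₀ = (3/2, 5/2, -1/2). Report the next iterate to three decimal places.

At (3/2, 5/2, -1/2): F = (12.000, 16.250, -10.000).
Jacobian J = [[4·x + 2·y, 2·x, 0], [y, x + 4·y, 0], [-2·y, -2·x + 4·z, 4·y + 1]].
At the point, J = [[11.000, 3.000, 0.000], [2.500, 11.500, 0.000], [-5.000, -5.000, 11.000]] (det J = 1309.000).
Solving J·Δ = −F gives Δ = (-0.750, -1.250, 0.000).
Then the next iterate is (x, y, z)₁ = (0.750, 1.250, -0.500).

(0.750, 1.250, -0.500)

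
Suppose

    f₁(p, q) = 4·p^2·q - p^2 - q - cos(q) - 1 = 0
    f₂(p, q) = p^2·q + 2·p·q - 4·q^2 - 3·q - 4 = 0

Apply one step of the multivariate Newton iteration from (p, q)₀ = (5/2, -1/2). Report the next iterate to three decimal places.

At (5/2, -1/2): F = (-20.12758, -9.125).
Jacobian J = [[8·p·q - 2·p, 4·p^2 + sin(q) - 1], [2·p·q + 2·q, p^2 + 2·p - 8·q - 3]].
At the point, J = [[-15.000, 23.52057], [-3.500, 12.250]] (det J = -101.42799).
Solving J·Δ = −F gives Δ = (-0.315, 0.655).
Then the next iterate is (p, q)₁ = (2.185, 0.155).

(2.185, 0.155)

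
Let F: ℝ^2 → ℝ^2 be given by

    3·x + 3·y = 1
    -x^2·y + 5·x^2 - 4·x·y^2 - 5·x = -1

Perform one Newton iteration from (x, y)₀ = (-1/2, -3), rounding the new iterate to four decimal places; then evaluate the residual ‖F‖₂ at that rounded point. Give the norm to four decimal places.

21.1250

At (-1/2, -3): F = (-11.5000, 23.5000).
Jacobian J = [[3, 3], [-2·x·y + 10·x - 4·y^2 - 5, -x^2 - 8·x·y]].
At the point, J = [[3.0000, 3.0000], [-49.0000, -12.2500]] (det J = 110.2500).
Solving J·Δ = −F gives Δ = (-0.6383, 4.4717).
Then the next iterate is (x, y)₁ = (-1.1383, 1.4717).
Re-evaluating at (-1.1383, 1.4717): F = (0.0002, 21.124993), so ‖F‖₂ = 21.1250.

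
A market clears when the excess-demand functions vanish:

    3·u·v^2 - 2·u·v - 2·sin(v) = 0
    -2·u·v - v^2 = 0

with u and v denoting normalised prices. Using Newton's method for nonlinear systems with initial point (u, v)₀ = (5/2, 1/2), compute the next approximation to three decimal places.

(-2.646, 0.899)

At (5/2, 1/2): F = (-1.58385, -2.750).
Jacobian J = [[3·v^2 - 2·v, 6·u·v - 2·u - 2·cos(v)], [-2·v, -2·u - 2·v]].
At the point, J = [[-0.250, 0.74483], [-1.000, -6.000]] (det J = 2.24483).
Solving J·Δ = −F gives Δ = (-5.146, 0.399).
Then the next iterate is (u, v)₁ = (-2.646, 0.899).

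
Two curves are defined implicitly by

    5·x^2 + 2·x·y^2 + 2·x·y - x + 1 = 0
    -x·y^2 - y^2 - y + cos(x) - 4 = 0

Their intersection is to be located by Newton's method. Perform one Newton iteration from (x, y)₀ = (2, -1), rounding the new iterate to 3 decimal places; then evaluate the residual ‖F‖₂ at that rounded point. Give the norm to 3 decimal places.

7.899

At (2, -1): F = (19.000, -6.41615).
Jacobian J = [[10·x + 2·y^2 + 2·y - 1, 4·x·y + 2·x], [-y^2 - sin(x), -2·x·y - 2·y - 1]].
At the point, J = [[19.000, -4.000], [-1.90930, 5.000]] (det J = 87.36281).
Solving J·Δ = −F gives Δ = (-0.794, 0.980).
Then the next iterate is (x, y)₁ = (1.206, -0.020).
Re-evaluating at (1.206, -0.020): F = (7.01890, -3.62412), so ‖F‖₂ = 7.899.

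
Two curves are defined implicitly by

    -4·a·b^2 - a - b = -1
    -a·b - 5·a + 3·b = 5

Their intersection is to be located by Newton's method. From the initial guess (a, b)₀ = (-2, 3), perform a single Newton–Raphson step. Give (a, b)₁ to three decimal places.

(1.037, 3.859)

At (-2, 3): F = (72.000, 20.000).
Jacobian J = [[-4·b^2 - 1, -8·a·b - 1], [-b - 5, -a + 3]].
At the point, J = [[-37.000, 47.000], [-8.000, 5.000]] (det J = 191.000).
Solving J·Δ = −F gives Δ = (3.037, 0.859).
Then the next iterate is (a, b)₁ = (1.037, 3.859).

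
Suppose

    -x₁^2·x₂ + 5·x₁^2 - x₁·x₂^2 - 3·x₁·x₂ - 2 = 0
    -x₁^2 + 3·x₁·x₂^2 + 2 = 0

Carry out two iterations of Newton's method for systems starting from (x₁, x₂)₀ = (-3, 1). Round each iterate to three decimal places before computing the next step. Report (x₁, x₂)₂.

At (-3, 1): F = (46.000, -16.000).
Jacobian J = [[-2·x₁·x₂ + 10·x₁ - x₂^2 - 3·x₂, -x₁^2 - 2·x₁·x₂ - 3·x₁], [-2·x₁ + 3·x₂^2, 6·x₁·x₂]].
At the point, J = [[-28.000, 6.000], [9.000, -18.000]] (det J = 450.000).
Solving J·Δ = −F gives Δ = (1.627, -0.076).
Then the next iterate is (x₁, x₂)₁ = (-1.373, 0.924).
Round to (-1.373, 0.924) and repeat: F = (10.66198, -3.40183), J = [[-14.81847, 4.77117], [5.30733, -7.61191]].
Δ = (0.742, 0.071), so (x₁, x₂)₂ = (-0.631, 0.995).

(-0.631, 0.995)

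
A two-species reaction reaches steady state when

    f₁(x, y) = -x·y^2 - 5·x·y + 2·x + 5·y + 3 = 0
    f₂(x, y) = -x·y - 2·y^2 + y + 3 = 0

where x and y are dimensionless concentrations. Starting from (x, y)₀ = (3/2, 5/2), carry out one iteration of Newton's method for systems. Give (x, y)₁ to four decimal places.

(1.5427, 1.4660)

At (3/2, 5/2): F = (-9.6250, -10.7500).
Jacobian J = [[-y^2 - 5·y + 2, -2·x·y - 5·x + 5], [-y, -x - 4·y + 1]].
At the point, J = [[-16.7500, -10.0000], [-2.5000, -10.5000]] (det J = 150.8750).
Solving J·Δ = −F gives Δ = (0.0427, -1.0340).
Then the next iterate is (x, y)₁ = (1.5427, 1.4660).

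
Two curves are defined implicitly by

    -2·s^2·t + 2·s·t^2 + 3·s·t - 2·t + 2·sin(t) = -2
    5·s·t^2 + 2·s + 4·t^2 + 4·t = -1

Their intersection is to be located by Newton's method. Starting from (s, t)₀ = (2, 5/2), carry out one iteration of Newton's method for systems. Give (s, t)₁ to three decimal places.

(1.730, 1.236)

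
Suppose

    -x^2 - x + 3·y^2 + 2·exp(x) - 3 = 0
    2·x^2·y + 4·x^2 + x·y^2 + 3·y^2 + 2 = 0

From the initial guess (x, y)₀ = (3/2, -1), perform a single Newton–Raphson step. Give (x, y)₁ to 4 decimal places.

(-0.6632, -1.9206)

At (3/2, -1): F = (5.213378, 11.0000).
Jacobian J = [[-2·x + 2·exp(x) - 1, 6·y], [4·x·y + 8·x + y^2, 2·x^2 + 2·x·y + 6·y]].
At the point, J = [[4.963378, -6.0000], [7.0000, -4.5000]] (det J = 19.664798).
Solving J·Δ = −F gives Δ = (-2.1632, -0.9206).
Then the next iterate is (x, y)₁ = (-0.6632, -1.9206).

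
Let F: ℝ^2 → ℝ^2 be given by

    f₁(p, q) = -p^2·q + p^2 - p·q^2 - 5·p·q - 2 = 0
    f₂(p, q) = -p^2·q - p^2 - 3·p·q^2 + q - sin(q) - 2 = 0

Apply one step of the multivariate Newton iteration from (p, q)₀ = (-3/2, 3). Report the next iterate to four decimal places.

(-0.2752, 2.4769)

At (-3/2, 3): F = (29.5000, 32.358880).
Jacobian J = [[-2·p·q + 2·p - q^2 - 5·q, -p^2 - 2·p·q - 5·p], [-2·p·q - 2·p - 3·q^2, -p^2 - 6·p·q - cos(q) + 1]].
At the point, J = [[-18.0000, 14.2500], [-15.0000, 26.739992]] (det J = -267.569865).
Solving J·Δ = −F gives Δ = (1.2248, -0.5231).
Then the next iterate is (p, q)₁ = (-0.2752, 2.4769).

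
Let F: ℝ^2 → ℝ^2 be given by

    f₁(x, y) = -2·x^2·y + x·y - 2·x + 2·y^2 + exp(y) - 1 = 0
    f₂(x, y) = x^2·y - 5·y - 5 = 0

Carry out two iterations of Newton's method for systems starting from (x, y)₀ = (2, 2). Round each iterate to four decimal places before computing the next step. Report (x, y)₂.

(2.6885, 3.4268)

At (2, 2): F = (-1.610944, -7.0000).
Jacobian J = [[-4·x·y + y - 2, -2·x^2 + x + 4·y + exp(y)], [2·x·y, x^2 - 5]].
At the point, J = [[-16.0000, 9.389056], [8.0000, -1.0000]] (det J = -59.112449).
Solving J·Δ = −F gives Δ = (1.1391, 2.1127).
Then the next iterate is (x, y)₁ = (3.1391, 4.1127).
Round to (3.1391, 4.1127) and repeat: F = (19.519405, 14.962835), J = [[-49.528006, 60.993498], [25.820353, 4.853949]].
Δ = (-0.4506, -0.6859), so (x, y)₂ = (2.6885, 3.4268).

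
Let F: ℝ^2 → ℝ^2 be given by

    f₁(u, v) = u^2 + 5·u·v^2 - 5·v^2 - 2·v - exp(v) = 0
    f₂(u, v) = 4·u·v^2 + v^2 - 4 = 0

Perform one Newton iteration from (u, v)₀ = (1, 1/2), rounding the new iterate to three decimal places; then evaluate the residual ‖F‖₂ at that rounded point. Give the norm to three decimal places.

At (1, 1/2): F = (-1.64872, -2.750).
Jacobian J = [[2·u + 5·v^2, 10·u·v - 10·v - exp(v) - 2], [4·v^2, 8·u·v + 2·v]].
At the point, J = [[3.250, -3.64872], [1.000, 5.000]] (det J = 19.89872).
Solving J·Δ = −F gives Δ = (0.919, 0.366).
Then the next iterate is (u, v)₁ = (1.919, 0.866).
Re-evaluating at (1.919, 0.866): F = (3.01923, 2.50662), so ‖F‖₂ = 3.924.

3.924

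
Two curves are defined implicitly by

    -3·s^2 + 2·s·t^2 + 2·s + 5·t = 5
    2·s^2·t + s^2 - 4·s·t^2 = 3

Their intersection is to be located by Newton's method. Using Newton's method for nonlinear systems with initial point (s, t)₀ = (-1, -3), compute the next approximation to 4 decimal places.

(2.6154, -6.0000)

At (-1, -3): F = (-43.0000, 28.0000).
Jacobian J = [[-6·s + 2·t^2 + 2, 4·s·t + 5], [4·s·t + 2·s - 4·t^2, 2·s^2 - 8·s·t]].
At the point, J = [[26.0000, 17.0000], [-26.0000, -22.0000]] (det J = -130.0000).
Solving J·Δ = −F gives Δ = (3.6154, -3.0000).
Then the next iterate is (s, t)₁ = (2.6154, -6.0000).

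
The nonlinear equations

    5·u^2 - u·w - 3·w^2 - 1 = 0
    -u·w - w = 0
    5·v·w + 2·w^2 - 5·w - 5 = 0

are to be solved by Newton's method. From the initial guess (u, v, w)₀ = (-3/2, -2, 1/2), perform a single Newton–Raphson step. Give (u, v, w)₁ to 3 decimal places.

(-0.853, 3.565, 0.647)

At (-3/2, -2, 1/2): F = (10.250, 0.250, -12.000).
Jacobian J = [[10·u - w, 0, -u - 6·w], [-w, 0, -u - 1], [0, 5·w, 5·v + 4·w - 5]].
At the point, J = [[-15.500, 0.000, -1.500], [-0.500, 0.000, 0.500], [0.000, 2.500, -13.000]] (det J = 21.250).
Solving J·Δ = −F gives Δ = (0.647, 5.565, 0.147).
Then the next iterate is (u, v, w)₁ = (-0.853, 3.565, 0.647).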